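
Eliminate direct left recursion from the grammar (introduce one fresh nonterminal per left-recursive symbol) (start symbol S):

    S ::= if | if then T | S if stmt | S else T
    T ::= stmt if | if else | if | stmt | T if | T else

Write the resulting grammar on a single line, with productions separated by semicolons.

S ::= if S' | if then T S'; T ::= stmt if T' | if else T' | if T' | stmt T'; S' ::= if stmt S' | else T S' | ε; T' ::= if T' | else T' | ε

S, T are directly left-recursive.
For S: α = {if stmt, else T}, β = {if, if then T}. Rewrite as S → β S' and S' → α S' | ε.
For T: α = {if, else}, β = {stmt if, if else, if, stmt}. Rewrite as T → β T' and T' → α T' | ε.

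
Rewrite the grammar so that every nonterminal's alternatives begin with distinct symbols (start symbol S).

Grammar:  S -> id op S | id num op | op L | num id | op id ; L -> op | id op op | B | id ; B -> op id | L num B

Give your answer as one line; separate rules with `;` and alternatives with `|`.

S -> num id | id S' | op S''; L -> op | B | id L'; B -> op id | L num B; S' -> op S | num op; S'' -> L | id; L' -> op op | ε

S has alternatives sharing prefix 'id': factor to S → id S' with S' → op S | num op.
S has alternatives sharing prefix 'op': factor to S → op S'' with S'' → L | id.
L has alternatives sharing prefix 'id': factor to L → id L' with L' → op op | ε.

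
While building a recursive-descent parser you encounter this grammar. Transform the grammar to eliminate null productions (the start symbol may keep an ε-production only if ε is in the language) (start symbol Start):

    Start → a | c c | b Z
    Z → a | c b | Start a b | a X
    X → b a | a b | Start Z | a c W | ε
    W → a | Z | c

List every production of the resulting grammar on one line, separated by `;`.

Nullable set = {X}.
ε ∉ L(G), so no ε-production is kept.

Start → a | c c | b Z; Z → a | c b | Start a b | a X; X → b a | a b | Start Z | a c W; W → a | Z | c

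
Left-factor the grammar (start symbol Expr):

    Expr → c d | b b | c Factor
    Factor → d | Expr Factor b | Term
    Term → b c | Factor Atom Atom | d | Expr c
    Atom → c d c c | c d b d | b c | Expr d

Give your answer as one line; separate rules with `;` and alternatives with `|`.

Expr → b b | c Expr1; Factor → d | Expr Factor b | Term; Term → b c | Factor Atom Atom | d | Expr c; Atom → b c | Expr d | c d Atom1; Expr1 → d | Factor; Atom1 → c c | b d

Expr has alternatives sharing prefix 'c': factor to Expr → c Expr1 with Expr1 → d | Factor.
Atom has alternatives sharing prefix 'c d': factor to Atom → c d Atom1 with Atom1 → c c | b d.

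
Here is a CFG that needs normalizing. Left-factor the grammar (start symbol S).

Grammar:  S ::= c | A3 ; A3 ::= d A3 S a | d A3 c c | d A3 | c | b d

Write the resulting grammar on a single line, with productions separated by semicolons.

S ::= c | A3; A3 ::= c | b d | d A3 A3'; A3' ::= S a | c c | ε

A3 has alternatives sharing prefix 'd A3': factor to A3 → d A3 A3' with A3' → S a | c c | ε.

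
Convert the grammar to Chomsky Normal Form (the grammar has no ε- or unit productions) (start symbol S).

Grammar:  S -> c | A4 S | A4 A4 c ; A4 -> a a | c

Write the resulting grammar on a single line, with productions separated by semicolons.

S -> c | A4 S | A4 Y1; A4 -> X2 X2 | c; X1 -> c; X2 -> a; Y1 -> A4 X1

Introduce a nonterminal for each terminal appearing in a rule of length ≥ 2: X1 → c, X2 → a.
Binarize each right-hand side of length ≥ 3 by chaining fresh nonterminals (Y1, Y2, …): affected rules were S → A4 A4 X1.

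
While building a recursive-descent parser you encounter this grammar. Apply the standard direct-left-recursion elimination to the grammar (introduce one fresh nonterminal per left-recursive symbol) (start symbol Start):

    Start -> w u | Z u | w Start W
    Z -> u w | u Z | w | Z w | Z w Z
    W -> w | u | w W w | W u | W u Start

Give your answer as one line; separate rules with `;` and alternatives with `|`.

Start -> w u | Z u | w Start W; Z -> u w Z1 | u Z Z1 | w Z1; W -> w W1 | u W1 | w W w W1; Z1 -> w Z1 | w Z Z1 | ε; W1 -> u W1 | u Start W1 | ε

Left recursion appears on Z, W.
For Z: α = {w, w Z}, β = {u w, u Z, w}. Rewrite as Z → β Z1 and Z1 → α Z1 | ε.
For W: α = {u, u Start}, β = {w, u, w W w}. Rewrite as W → β W1 and W1 → α W1 | ε.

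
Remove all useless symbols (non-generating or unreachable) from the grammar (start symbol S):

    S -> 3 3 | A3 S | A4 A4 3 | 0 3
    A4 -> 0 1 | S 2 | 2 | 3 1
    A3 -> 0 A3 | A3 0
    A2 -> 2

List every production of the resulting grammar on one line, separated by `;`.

Generating nonterminals: {A2, A4, S}.
Reachable from S after that: {A4, S}.
Removed useless symbols: {A2, A3} and every production mentioning them.

S -> 3 3 | A4 A4 3 | 0 3; A4 -> 0 1 | S 2 | 2 | 3 1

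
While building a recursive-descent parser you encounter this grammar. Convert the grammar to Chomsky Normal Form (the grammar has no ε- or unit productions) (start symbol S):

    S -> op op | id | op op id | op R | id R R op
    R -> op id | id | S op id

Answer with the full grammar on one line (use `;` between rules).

S -> X1 X1 | id | X1 Y1 | X1 R | X2 Y2; R -> X1 X2 | id | S Y4; X1 -> op; X2 -> id; Y1 -> X1 X2; Y2 -> R Y3; Y3 -> R X1; Y4 -> X1 X2

Introduce a nonterminal for each terminal appearing in a rule of length ≥ 2: X1 → op, X2 → id.
Binarize each right-hand side of length ≥ 3 by chaining fresh nonterminals (Y1, Y2, …): affected rules were S → X1 X1 X2; S → X2 R R X1; R → S X1 X2.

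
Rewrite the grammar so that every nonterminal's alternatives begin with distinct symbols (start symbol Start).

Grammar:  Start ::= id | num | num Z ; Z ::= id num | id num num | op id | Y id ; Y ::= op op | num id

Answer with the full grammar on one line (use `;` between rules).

Start has alternatives sharing prefix 'num': factor to Start → num Start1 with Start1 → ε | Z.
Z has alternatives sharing prefix 'id num': factor to Z → id num Z1 with Z1 → ε | num.

Start ::= id | num Start1; Z ::= op id | Y id | id num Z1; Y ::= op op | num id; Start1 ::= ε | Z; Z1 ::= ε | num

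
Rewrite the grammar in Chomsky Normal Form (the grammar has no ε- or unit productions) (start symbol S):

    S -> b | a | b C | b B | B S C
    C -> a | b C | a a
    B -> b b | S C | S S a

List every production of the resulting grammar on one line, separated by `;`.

Introduce a nonterminal for each terminal appearing in a rule of length ≥ 2: X1 → b, X2 → a.
Binarize each right-hand side of length ≥ 3 by chaining fresh nonterminals (Y1, Y2, …): affected rules were S → B S C; B → S S X2.

S -> b | a | X1 C | X1 B | B Y1; C -> a | X1 C | X2 X2; B -> X1 X1 | S C | S Y2; X1 -> b; X2 -> a; Y1 -> S C; Y2 -> S X2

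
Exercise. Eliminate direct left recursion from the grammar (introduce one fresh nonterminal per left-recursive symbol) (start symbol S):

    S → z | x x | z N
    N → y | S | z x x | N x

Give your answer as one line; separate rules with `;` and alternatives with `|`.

Left recursion appears on N.
For N: α = {x}, β = {y, S, z x x}. Rewrite as N → β N' and N' → α N' | ε.

S → z | x x | z N; N → y N' | S N' | z x x N'; N' → x N' | eps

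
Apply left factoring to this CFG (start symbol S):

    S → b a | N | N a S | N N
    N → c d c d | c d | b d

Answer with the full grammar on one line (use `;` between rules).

S has alternatives sharing prefix 'N': factor to S → N S' with S' → ε | a S | N.
N has alternatives sharing prefix 'c d': factor to N → c d N' with N' → c d | ε.

S → b a | N S'; N → b d | c d N'; S' → ε | a S | N; N' → c d | ε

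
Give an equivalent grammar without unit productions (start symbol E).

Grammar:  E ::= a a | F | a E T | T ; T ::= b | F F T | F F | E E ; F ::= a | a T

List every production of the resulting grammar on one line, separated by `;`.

E ::= a a | a E T | a | a T | b | F F T | F F | E E; T ::= b | F F T | F F | E E; F ::= a | a T

Unit pairs: E ⇒* {F, T}.
For every A with A ⇒* B via unit rules, add B's non-unit alternatives to A; then delete every rule of the form X → Y.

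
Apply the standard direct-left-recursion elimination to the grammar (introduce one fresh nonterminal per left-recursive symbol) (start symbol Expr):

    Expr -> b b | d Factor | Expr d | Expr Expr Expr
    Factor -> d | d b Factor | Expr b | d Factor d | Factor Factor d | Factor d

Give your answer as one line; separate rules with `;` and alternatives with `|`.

Expr -> b b Expr1 | d Factor Expr1; Factor -> d Factor1 | d b Factor Factor1 | Expr b Factor1 | d Factor d Factor1; Expr1 -> d Expr1 | Expr Expr Expr1 | ε; Factor1 -> Factor d Factor1 | d Factor1 | ε

Left recursion appears on Expr, Factor.
For Expr: α = {d, Expr Expr}, β = {b b, d Factor}. Rewrite as Expr → β Expr1 and Expr1 → α Expr1 | ε.
For Factor: α = {Factor d, d}, β = {d, d b Factor, Expr b, d Factor d}. Rewrite as Factor → β Factor1 and Factor1 → α Factor1 | ε.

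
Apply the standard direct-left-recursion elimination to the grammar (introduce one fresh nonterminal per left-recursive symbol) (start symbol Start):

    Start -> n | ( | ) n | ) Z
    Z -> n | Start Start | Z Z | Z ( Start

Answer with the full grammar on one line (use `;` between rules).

Left recursion appears on Z.
For Z: α = {Z, ( Start}, β = {n, Start Start}. Rewrite as Z → β Z1 and Z1 → α Z1 | ε.

Start -> n | ( | ) n | ) Z; Z -> n Z1 | Start Start Z1; Z1 -> Z Z1 | ( Start Z1 | ε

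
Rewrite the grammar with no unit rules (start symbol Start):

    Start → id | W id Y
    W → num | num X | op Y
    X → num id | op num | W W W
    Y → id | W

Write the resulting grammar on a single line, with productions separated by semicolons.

Unit pairs: Y ⇒* {W}.
Replace each nonterminal's rules with the union of the non-unit rules of every nonterminal it unit-derives.

Start → id | W id Y; W → num | num X | op Y; X → num id | op num | W W W; Y → num | num X | op Y | id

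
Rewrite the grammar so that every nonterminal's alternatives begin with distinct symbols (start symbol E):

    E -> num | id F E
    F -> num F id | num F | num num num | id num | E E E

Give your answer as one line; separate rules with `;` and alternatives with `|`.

E -> num | id F E; F -> id num | E E E | num F'; F' -> num num | F F''; F'' -> id | ε

F has alternatives sharing prefix 'num': factor to F → num F' with F' → F id | F | num num.
F' has alternatives sharing prefix 'F': factor to F' → F F'' with F'' → id | ε.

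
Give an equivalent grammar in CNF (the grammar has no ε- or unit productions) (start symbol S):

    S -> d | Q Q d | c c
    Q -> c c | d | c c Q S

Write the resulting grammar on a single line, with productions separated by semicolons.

S -> d | Q Y1 | X2 X2; Q -> X2 X2 | d | X2 Y2; X1 -> d; X2 -> c; Y1 -> Q X1; Y2 -> X2 Y3; Y3 -> Q S

Introduce a nonterminal for each terminal appearing in a rule of length ≥ 2: X1 → d, X2 → c.
Binarize each right-hand side of length ≥ 3 by chaining fresh nonterminals (Y1, Y2, …): affected rules were S → Q Q X1; Q → X2 X2 Q S.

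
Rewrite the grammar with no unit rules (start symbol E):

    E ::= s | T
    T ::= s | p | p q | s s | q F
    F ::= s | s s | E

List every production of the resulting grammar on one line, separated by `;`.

Unit pairs: E ⇒* {T}; F ⇒* {E, T}.
For each unit pair (A, B), copy every non-unit production of B to A, then drop all unit productions.

E ::= s | p | p q | s s | q F; T ::= s | p | p q | s s | q F; F ::= s | s s | p | p q | q F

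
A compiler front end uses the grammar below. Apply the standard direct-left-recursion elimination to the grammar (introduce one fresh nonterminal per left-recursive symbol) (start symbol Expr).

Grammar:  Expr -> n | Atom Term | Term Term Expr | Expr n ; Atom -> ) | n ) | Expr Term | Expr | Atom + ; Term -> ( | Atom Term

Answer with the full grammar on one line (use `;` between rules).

Left recursion appears on Expr, Atom.
For Expr: α = {n}, β = {n, Atom Term, Term Term Expr}. Rewrite as Expr → β Expr1 and Expr1 → α Expr1 | ε.
For Atom: α = {+}, β = {), n ), Expr Term, Expr}. Rewrite as Atom → β Atom1 and Atom1 → α Atom1 | ε.

Expr -> n Expr1 | Atom Term Expr1 | Term Term Expr Expr1; Atom -> ) Atom1 | n ) Atom1 | Expr Term Atom1 | Expr Atom1; Term -> ( | Atom Term; Expr1 -> n Expr1 | ε; Atom1 -> + Atom1 | ε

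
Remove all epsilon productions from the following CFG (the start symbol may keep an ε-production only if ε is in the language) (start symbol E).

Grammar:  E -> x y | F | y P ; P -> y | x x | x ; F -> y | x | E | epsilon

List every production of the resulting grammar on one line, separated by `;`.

E -> x y | F | y P | epsilon; P -> y | x x | x; F -> y | x | E

The nullable symbols are {E, F}.
ε ∈ L(G) since E is nullable, so keep E → ε.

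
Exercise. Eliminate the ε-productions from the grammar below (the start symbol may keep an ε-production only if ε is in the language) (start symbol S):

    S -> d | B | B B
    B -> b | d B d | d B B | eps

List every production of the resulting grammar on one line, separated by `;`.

S -> d | B | B B | eps; B -> b | d B d | d d | d B B | d B | d

Nullable nonterminals: {B, S}.
ε ∈ L(G) since S is nullable, so keep S → ε.
For each production, add variants omitting each subset of nullable occurrences: B → d B d gives d B d | d d. B → d B B gives d B B | d B | d.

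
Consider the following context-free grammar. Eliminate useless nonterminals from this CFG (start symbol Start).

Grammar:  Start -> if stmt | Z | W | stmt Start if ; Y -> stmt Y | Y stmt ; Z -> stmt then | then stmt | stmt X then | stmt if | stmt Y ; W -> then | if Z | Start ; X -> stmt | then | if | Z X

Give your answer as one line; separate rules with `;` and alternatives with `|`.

Generating nonterminals: {Start, W, X, Z}.
Reachable from Start after that: {Start, W, X, Z}.
Removed useless symbols: {Y} and every production mentioning them.

Start -> if stmt | Z | W | stmt Start if; Z -> stmt then | then stmt | stmt X then | stmt if; W -> then | if Z | Start; X -> stmt | then | if | Z X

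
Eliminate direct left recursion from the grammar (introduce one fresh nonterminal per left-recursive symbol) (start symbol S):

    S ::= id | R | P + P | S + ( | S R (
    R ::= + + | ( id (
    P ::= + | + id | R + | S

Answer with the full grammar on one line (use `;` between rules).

Left recursion appears on S.
For S: α = {+ (, R (}, β = {id, R, P + P}. Rewrite as S → β S' and S' → α S' | ε.

S ::= id S' | R S' | P + P S'; R ::= + + | ( id (; P ::= + | + id | R + | S; S' ::= + ( S' | R ( S' | epsilon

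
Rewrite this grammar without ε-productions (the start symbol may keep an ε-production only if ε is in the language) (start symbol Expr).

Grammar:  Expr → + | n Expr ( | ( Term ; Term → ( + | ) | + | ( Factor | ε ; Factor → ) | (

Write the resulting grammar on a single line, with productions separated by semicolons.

Expr → + | n Expr ( | ( Term | (; Term → ( + | ) | + | ( Factor; Factor → ) | (

Nullable nonterminals: {Term}.
ε ∉ L(G), so no ε-production is kept.
Add the nullable-subset variants: Expr → ( Term gives ( Term | (.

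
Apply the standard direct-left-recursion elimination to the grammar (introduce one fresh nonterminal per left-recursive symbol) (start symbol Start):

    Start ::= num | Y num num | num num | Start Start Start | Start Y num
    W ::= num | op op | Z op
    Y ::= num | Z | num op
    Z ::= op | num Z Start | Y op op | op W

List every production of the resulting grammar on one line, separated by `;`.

Left recursion appears on Start.
For Start: α = {Start Start, Y num}, β = {num, Y num num, num num}. Rewrite as Start → β Start1 and Start1 → α Start1 | ε.

Start ::= num Start1 | Y num num Start1 | num num Start1; W ::= num | op op | Z op; Y ::= num | Z | num op; Z ::= op | num Z Start | Y op op | op W; Start1 ::= Start Start Start1 | Y num Start1 | ε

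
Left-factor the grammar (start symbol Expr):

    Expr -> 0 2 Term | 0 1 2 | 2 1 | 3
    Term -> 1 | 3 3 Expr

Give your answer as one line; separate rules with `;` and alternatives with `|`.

Expr -> 2 1 | 3 | 0 Expr1; Term -> 1 | 3 3 Expr; Expr1 -> 2 Term | 1 2

Expr has alternatives sharing prefix '0': factor to Expr → 0 Expr1 with Expr1 → 2 Term | 1 2.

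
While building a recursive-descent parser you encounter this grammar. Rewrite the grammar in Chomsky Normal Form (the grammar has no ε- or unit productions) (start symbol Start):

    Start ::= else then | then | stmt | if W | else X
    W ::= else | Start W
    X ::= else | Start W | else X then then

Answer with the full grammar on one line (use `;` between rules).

Start ::= X1 X2 | then | stmt | X3 W | X1 X; W ::= else | Start W; X ::= else | Start W | X1 Y1; X1 ::= else; X2 ::= then; X3 ::= if; Y1 ::= X Y2; Y2 ::= X2 X2

Introduce a nonterminal for each terminal appearing in a rule of length ≥ 2: X1 → else, X2 → then, X3 → if.
Binarize each right-hand side of length ≥ 3 by chaining fresh nonterminals (Y1, Y2, …): affected rules were X → X1 X X2 X2.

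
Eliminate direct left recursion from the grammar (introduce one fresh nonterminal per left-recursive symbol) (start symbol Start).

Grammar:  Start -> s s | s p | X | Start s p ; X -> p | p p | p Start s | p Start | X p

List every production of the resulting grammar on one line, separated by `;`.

Start -> s s Start1 | s p Start1 | X Start1; X -> p X1 | p p X1 | p Start s X1 | p Start X1; Start1 -> s p Start1 | ε; X1 -> p X1 | ε

Directly left-recursive nonterminals: Start, X.
For Start: α = {s p}, β = {s s, s p, X}. Rewrite as Start → β Start1 and Start1 → α Start1 | ε.
For X: α = {p}, β = {p, p p, p Start s, p Start}. Rewrite as X → β X1 and X1 → α X1 | ε.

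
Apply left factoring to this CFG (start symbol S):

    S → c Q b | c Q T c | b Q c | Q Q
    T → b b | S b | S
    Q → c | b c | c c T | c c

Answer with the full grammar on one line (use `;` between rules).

S has alternatives sharing prefix 'c Q': factor to S → c Q S' with S' → b | T c.
T has alternatives sharing prefix 'S': factor to T → S T' with T' → b | ε.
Q has alternatives sharing prefix 'c': factor to Q → c Q' with Q' → ε | c T | c.
Q' has alternatives sharing prefix 'c': factor to Q' → c Q'' with Q'' → T | ε.

S → b Q c | Q Q | c Q S'; T → b b | S T'; Q → b c | c Q'; S' → b | T c; T' → b | ε; Q' → ε | c Q''; Q'' → T | ε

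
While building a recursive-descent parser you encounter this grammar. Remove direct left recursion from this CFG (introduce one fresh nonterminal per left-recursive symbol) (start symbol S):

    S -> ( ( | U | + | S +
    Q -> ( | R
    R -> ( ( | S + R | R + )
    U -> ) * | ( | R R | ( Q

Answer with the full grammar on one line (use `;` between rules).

Directly left-recursive nonterminals: S, R.
For S: α = {+}, β = {( (, U, +}. Rewrite as S → β S' and S' → α S' | ε.
For R: α = {+ )}, β = {( (, S + R}. Rewrite as R → β R' and R' → α R' | ε.

S -> ( ( S' | U S' | + S'; Q -> ( | R; R -> ( ( R' | S + R R'; U -> ) * | ( | R R | ( Q; S' -> + S' | ε; R' -> + ) R' | ε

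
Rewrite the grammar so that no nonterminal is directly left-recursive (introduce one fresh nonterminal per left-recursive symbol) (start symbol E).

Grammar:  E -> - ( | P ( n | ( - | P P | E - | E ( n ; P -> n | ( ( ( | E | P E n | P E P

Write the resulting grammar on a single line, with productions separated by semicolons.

E -> - ( E' | P ( n E' | ( - E' | P P E'; P -> n P' | ( ( ( P' | E P'; E' -> - E' | ( n E' | ε; P' -> E n P' | E P P' | ε

Directly left-recursive nonterminals: E, P.
For E: α = {-, ( n}, β = {- (, P ( n, ( -, P P}. Rewrite as E → β E' and E' → α E' | ε.
For P: α = {E n, E P}, β = {n, ( ( (, E}. Rewrite as P → β P' and P' → α P' | ε.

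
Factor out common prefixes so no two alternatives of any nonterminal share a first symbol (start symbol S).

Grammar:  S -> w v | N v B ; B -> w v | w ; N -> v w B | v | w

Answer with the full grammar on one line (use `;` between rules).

S -> w v | N v B; B -> w B'; N -> w | v N'; B' -> v | eps; N' -> w B | eps

B has alternatives sharing prefix 'w': factor to B → w B' with B' → v | ε.
N has alternatives sharing prefix 'v': factor to N → v N' with N' → w B | ε.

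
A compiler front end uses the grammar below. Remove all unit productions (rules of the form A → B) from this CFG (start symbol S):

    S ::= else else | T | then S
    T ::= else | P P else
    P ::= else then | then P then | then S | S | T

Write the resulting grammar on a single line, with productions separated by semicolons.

Unit pairs: P ⇒* {S, T}; S ⇒* {T}.
For every A with A ⇒* B via unit rules, add B's non-unit alternatives to A; then delete every rule of the form X → Y.

S ::= else else | then S | else | P P else; T ::= else | P P else; P ::= else else | then S | else then | then P then | else | P P else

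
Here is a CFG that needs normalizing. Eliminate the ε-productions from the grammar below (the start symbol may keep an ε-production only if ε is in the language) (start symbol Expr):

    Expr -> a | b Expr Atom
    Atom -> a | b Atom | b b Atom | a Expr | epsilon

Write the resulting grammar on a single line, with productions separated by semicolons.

Nullable set = {Atom}.
ε ∉ L(G), so no ε-production is kept.
Add the nullable-subset variants: Expr → b Expr Atom gives b Expr Atom | b Expr. Atom → b Atom gives b Atom | b. Atom → b b Atom gives b b Atom | b b.

Expr -> a | b Expr Atom | b Expr; Atom -> a | b Atom | b | b b Atom | b b | a Expr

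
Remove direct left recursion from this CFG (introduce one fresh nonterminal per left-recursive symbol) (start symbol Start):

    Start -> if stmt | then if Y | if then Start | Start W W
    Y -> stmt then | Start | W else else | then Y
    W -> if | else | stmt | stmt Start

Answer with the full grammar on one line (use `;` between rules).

Start is directly left-recursive.
For Start: α = {W W}, β = {if stmt, then if Y, if then Start}. Rewrite as Start → β Start1 and Start1 → α Start1 | ε.

Start -> if stmt Start1 | then if Y Start1 | if then Start Start1; Y -> stmt then | Start | W else else | then Y; W -> if | else | stmt | stmt Start; Start1 -> W W Start1 | eps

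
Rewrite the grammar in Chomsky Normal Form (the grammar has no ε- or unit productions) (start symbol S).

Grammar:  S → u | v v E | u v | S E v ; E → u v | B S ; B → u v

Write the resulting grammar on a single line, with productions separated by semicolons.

S → u | X1 Y1 | X2 X1 | S Y2; E → X2 X1 | B S; B → X2 X1; X1 → v; X2 → u; Y1 → X1 E; Y2 → E X1

Introduce a nonterminal for each terminal appearing in a rule of length ≥ 2: X1 → v, X2 → u.
Binarize each right-hand side of length ≥ 3 by chaining fresh nonterminals (Y1, Y2, …): affected rules were S → X1 X1 E; S → S E X1.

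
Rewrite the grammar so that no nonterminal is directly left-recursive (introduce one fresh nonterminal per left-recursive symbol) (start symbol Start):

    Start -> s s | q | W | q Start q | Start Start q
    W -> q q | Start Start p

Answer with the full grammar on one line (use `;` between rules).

Left recursion appears on Start.
For Start: α = {Start q}, β = {s s, q, W, q Start q}. Rewrite as Start → β Start1 and Start1 → α Start1 | ε.

Start -> s s Start1 | q Start1 | W Start1 | q Start q Start1; W -> q q | Start Start p; Start1 -> Start q Start1 | ε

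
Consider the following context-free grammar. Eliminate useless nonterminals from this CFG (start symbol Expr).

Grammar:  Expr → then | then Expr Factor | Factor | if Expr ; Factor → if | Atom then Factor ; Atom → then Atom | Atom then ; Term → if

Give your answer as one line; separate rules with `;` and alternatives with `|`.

Generating nonterminals: {Expr, Factor, Term}.
Reachable from Expr after that: {Expr, Factor}.
Removed useless symbols: {Atom, Term} and every production mentioning them.

Expr → then | then Expr Factor | Factor | if Expr; Factor → if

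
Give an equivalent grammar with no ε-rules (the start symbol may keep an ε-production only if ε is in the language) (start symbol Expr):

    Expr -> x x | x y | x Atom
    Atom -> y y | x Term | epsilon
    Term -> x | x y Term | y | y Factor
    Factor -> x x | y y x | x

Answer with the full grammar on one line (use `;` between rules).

Nullable nonterminals: {Atom}.
ε ∉ L(G), so no ε-production is kept.
Expand every rule over subsets of its nullable positions: Expr → x Atom gives x Atom | x.

Expr -> x x | x y | x Atom | x; Atom -> y y | x Term; Term -> x | x y Term | y | y Factor; Factor -> x x | y y x | x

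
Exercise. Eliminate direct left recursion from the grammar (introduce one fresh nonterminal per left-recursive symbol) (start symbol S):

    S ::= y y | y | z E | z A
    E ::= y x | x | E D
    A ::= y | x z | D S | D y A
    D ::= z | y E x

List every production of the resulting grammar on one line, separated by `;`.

S ::= y y | y | z E | z A; E ::= y x E' | x E'; A ::= y | x z | D S | D y A; D ::= z | y E x; E' ::= D E' | ε

Left recursion appears on E.
For E: α = {D}, β = {y x, x}. Rewrite as E → β E' and E' → α E' | ε.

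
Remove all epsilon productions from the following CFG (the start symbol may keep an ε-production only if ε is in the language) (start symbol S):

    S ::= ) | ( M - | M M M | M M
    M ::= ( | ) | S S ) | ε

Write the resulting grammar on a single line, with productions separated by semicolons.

S ::= ) | ( M - | ( - | M M M | M M | M | ε; M ::= ( | ) | S S ) | S )

The nullable symbols are {M, S}.
ε ∈ L(G) since S is nullable, so keep S → ε.
Expand every rule over subsets of its nullable positions: S → ( M - gives ( M - | ( -. S → M M M gives M M M | M M | M. M → S S ) gives S S ) | S ).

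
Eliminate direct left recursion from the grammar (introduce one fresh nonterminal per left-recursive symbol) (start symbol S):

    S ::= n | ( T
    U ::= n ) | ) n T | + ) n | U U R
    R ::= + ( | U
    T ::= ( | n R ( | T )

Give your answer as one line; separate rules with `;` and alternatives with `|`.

Directly left-recursive nonterminals: U, T.
For U: α = {U R}, β = {n ), ) n T, + ) n}. Rewrite as U → β U' and U' → α U' | ε.
For T: α = {)}, β = {(, n R (}. Rewrite as T → β T' and T' → α T' | ε.

S ::= n | ( T; U ::= n ) U' | ) n T U' | + ) n U'; R ::= + ( | U; T ::= ( T' | n R ( T'; U' ::= U R U' | ε; T' ::= ) T' | ε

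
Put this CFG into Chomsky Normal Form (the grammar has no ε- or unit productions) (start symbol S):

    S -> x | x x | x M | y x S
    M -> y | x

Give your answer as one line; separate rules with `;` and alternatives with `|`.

Introduce a nonterminal for each terminal appearing in a rule of length ≥ 2: X1 → x, X2 → y.
Binarize each right-hand side of length ≥ 3 by chaining fresh nonterminals (Y1, Y2, …): affected rules were S → X2 X1 S.

S -> x | X1 X1 | X1 M | X2 Y1; M -> y | x; X1 -> x; X2 -> y; Y1 -> X1 S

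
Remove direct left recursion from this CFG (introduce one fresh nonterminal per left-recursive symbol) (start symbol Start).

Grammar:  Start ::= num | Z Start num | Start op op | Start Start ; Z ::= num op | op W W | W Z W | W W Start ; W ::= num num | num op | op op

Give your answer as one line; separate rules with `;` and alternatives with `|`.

Start is directly left-recursive.
For Start: α = {op op, Start}, β = {num, Z Start num}. Rewrite as Start → β Start1 and Start1 → α Start1 | ε.

Start ::= num Start1 | Z Start num Start1; Z ::= num op | op W W | W Z W | W W Start; W ::= num num | num op | op op; Start1 ::= op op Start1 | Start Start1 | ε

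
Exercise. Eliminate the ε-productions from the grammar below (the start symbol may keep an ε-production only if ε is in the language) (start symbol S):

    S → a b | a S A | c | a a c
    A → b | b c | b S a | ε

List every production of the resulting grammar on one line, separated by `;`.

S → a b | a S A | a S | c | a a c; A → b | b c | b S a

Nullable set = {A}.
ε ∉ L(G), so no ε-production is kept.
For each production, add variants omitting each subset of nullable occurrences: S → a S A gives a S A | a S.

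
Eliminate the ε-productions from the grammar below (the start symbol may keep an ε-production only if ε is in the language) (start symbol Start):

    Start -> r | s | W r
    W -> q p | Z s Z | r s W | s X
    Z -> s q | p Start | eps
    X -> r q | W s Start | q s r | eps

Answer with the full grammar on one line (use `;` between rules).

Start -> r | s | W r; W -> q p | Z s Z | Z s | s Z | s | r s W | s X; Z -> s q | p Start; X -> r q | W s Start | q s r

Nullable nonterminals: {X, Z}.
ε ∉ L(G), so no ε-production is kept.
For each production, add variants omitting each subset of nullable occurrences: W → Z s Z gives Z s Z | Z s | s Z | s.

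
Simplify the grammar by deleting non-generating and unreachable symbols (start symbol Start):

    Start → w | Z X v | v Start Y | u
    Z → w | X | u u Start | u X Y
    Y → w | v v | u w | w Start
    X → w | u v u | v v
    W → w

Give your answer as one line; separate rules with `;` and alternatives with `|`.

Generating nonterminals: {Start, W, X, Y, Z}.
Reachable from Start after that: {Start, X, Y, Z}.
Removed useless symbols: {W} and every production mentioning them.

Start → w | Z X v | v Start Y | u; Z → w | X | u u Start | u X Y; Y → w | v v | u w | w Start; X → w | u v u | v v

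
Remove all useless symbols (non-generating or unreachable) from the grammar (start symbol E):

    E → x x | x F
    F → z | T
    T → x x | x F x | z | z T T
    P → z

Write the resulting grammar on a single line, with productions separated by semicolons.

Generating nonterminals: {E, F, P, T}.
Reachable from E after that: {E, F, T}.
Removed useless symbols: {P} and every production mentioning them.

E → x x | x F; F → z | T; T → x x | x F x | z | z T T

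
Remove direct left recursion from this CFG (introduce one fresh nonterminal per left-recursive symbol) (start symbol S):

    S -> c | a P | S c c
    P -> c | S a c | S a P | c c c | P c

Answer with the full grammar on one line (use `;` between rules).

S -> c S' | a P S'; P -> c P' | S a c P' | S a P P' | c c c P'; S' -> c c S' | eps; P' -> c P' | eps

Directly left-recursive nonterminals: S, P.
For S: α = {c c}, β = {c, a P}. Rewrite as S → β S' and S' → α S' | ε.
For P: α = {c}, β = {c, S a c, S a P, c c c}. Rewrite as P → β P' and P' → α P' | ε.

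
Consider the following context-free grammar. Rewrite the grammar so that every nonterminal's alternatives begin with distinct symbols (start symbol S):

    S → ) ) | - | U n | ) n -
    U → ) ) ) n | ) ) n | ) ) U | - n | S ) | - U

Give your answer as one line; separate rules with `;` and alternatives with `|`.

S has alternatives sharing prefix ')': factor to S → ) S' with S' → ) | n -.
U has alternatives sharing prefix ') )': factor to U → ) ) U' with U' → ) n | n | U.
U has alternatives sharing prefix '-': factor to U → - U'' with U'' → n | U.

S → - | U n | ) S'; U → S ) | ) ) U' | - U''; S' → ) | n -; U' → ) n | n | U; U'' → n | U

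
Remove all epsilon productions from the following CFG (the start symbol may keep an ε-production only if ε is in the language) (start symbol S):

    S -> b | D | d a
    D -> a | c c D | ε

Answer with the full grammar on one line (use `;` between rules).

Nullable nonterminals: {D, S}.
ε ∈ L(G) since S is nullable, so keep S → ε.
Add the nullable-subset variants: D → c c D gives c c D | c c.

S -> b | D | d a | ε; D -> a | c c D | c c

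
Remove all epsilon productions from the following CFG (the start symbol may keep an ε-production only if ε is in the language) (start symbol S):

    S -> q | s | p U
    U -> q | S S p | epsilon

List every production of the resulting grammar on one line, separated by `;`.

Nullable nonterminals: {U}.
ε ∉ L(G), so no ε-production is kept.
For each production, add variants omitting each subset of nullable occurrences: S → p U gives p U | p.

S -> q | s | p U | p; U -> q | S S p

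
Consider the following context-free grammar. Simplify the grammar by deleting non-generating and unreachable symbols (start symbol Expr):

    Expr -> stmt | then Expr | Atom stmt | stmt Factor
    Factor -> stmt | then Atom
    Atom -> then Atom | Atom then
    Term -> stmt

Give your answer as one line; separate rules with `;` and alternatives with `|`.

Expr -> stmt | then Expr | stmt Factor; Factor -> stmt

Generating nonterminals: {Expr, Factor, Term}.
Reachable from Expr after that: {Expr, Factor}.
Removed useless symbols: {Atom, Term} and every production mentioning them.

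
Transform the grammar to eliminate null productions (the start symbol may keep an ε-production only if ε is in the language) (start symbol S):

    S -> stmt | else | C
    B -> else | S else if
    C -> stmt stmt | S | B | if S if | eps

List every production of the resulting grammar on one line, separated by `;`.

S -> stmt | else | C | eps; B -> else | S else if | else if; C -> stmt stmt | S | B | if S if | if if

Nullable nonterminals: {C, S}.
ε ∈ L(G) since S is nullable, so keep S → ε.
For each production, add variants omitting each subset of nullable occurrences: B → S else if gives S else if | else if. C → if S if gives if S if | if if.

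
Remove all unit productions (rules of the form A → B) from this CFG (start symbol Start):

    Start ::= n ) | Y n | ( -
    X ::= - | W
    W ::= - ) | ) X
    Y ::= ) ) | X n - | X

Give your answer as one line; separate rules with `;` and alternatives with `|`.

Unit pairs: X ⇒* {W}; Y ⇒* {W, X}.
Replace each nonterminal's rules with the union of the non-unit rules of every nonterminal it unit-derives.

Start ::= n ) | Y n | ( -; X ::= - | - ) | ) X; W ::= - ) | ) X; Y ::= - | - ) | ) X | ) ) | X n -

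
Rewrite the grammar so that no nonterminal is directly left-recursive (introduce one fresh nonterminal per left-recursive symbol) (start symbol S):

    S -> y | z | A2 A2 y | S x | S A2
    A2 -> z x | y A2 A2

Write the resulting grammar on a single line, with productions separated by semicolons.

S -> y S' | z S' | A2 A2 y S'; A2 -> z x | y A2 A2; S' -> x S' | A2 S' | ε

S is directly left-recursive.
For S: α = {x, A2}, β = {y, z, A2 A2 y}. Rewrite as S → β S' and S' → α S' | ε.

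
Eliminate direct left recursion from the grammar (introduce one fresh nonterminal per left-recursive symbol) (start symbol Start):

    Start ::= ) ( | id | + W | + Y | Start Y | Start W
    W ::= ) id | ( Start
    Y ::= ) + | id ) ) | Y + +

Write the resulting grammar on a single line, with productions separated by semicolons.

Start, Y are directly left-recursive.
For Start: α = {Y, W}, β = {) (, id, + W, + Y}. Rewrite as Start → β Start1 and Start1 → α Start1 | ε.
For Y: α = {+ +}, β = {) +, id ) )}. Rewrite as Y → β Y1 and Y1 → α Y1 | ε.

Start ::= ) ( Start1 | id Start1 | + W Start1 | + Y Start1; W ::= ) id | ( Start; Y ::= ) + Y1 | id ) ) Y1; Start1 ::= Y Start1 | W Start1 | ε; Y1 ::= + + Y1 | ε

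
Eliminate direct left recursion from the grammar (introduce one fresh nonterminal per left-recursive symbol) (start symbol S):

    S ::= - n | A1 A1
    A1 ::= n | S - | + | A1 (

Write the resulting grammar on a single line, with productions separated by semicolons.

S ::= - n | A1 A1; A1 ::= n A1' | S - A1' | + A1'; A1' ::= ( A1' | epsilon

A1 is directly left-recursive.
For A1: α = {(}, β = {n, S -, +}. Rewrite as A1 → β A1' and A1' → α A1' | ε.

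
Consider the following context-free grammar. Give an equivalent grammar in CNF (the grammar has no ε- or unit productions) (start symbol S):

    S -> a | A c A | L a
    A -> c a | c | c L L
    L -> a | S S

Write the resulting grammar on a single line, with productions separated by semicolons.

S -> a | A Y1 | L X2; A -> X1 X2 | c | X1 Y2; L -> a | S S; X1 -> c; X2 -> a; Y1 -> X1 A; Y2 -> L L

Introduce a nonterminal for each terminal appearing in a rule of length ≥ 2: X1 → c, X2 → a.
Binarize each right-hand side of length ≥ 3 by chaining fresh nonterminals (Y1, Y2, …): affected rules were S → A X1 A; A → X1 L L.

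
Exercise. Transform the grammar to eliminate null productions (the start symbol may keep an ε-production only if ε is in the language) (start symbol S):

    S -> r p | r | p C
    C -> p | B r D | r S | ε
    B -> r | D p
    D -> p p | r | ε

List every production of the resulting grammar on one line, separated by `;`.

Nullable nonterminals: {C, D}.
ε ∉ L(G), so no ε-production is kept.
Add the nullable-subset variants: S → p C gives p C | p. C → B r D gives B r D | B r. B → D p gives D p | p.

S -> r p | r | p C | p; C -> p | B r D | B r | r S; B -> r | D p | p; D -> p p | r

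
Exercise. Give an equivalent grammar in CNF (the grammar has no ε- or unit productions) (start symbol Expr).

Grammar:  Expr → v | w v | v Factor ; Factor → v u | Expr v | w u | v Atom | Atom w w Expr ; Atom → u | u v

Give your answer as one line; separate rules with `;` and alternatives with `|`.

Expr → v | X1 X2 | X2 Factor; Factor → X2 X3 | Expr X2 | X1 X3 | X2 Atom | Atom Y1; Atom → u | X3 X2; X1 → w; X2 → v; X3 → u; Y1 → X1 Y2; Y2 → X1 Expr

Introduce a nonterminal for each terminal appearing in a rule of length ≥ 2: X1 → w, X2 → v, X3 → u.
Binarize each right-hand side of length ≥ 3 by chaining fresh nonterminals (Y1, Y2, …): affected rules were Factor → Atom X1 X1 Expr.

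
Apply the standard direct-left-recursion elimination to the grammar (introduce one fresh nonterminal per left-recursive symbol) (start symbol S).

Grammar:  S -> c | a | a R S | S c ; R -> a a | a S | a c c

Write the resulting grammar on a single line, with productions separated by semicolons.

Left recursion appears on S.
For S: α = {c}, β = {c, a, a R S}. Rewrite as S → β S' and S' → α S' | ε.

S -> c S' | a S' | a R S S'; R -> a a | a S | a c c; S' -> c S' | ε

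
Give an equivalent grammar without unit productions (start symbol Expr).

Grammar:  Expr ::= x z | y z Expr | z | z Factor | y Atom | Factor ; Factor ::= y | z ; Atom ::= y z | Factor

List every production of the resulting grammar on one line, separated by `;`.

Expr ::= y | z | x z | y z Expr | z Factor | y Atom; Factor ::= y | z; Atom ::= y z | y | z

Unit pairs: Atom ⇒* {Factor}; Expr ⇒* {Factor}.
For every A with A ⇒* B via unit rules, add B's non-unit alternatives to A; then delete every rule of the form X → Y.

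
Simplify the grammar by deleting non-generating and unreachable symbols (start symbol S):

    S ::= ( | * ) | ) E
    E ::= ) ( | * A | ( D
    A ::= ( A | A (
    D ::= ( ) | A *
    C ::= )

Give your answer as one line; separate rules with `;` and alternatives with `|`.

Generating nonterminals: {C, D, E, S}.
Reachable from S after that: {D, E, S}.
Removed useless symbols: {A, C} and every production mentioning them.

S ::= ( | * ) | ) E; E ::= ) ( | ( D; D ::= ( )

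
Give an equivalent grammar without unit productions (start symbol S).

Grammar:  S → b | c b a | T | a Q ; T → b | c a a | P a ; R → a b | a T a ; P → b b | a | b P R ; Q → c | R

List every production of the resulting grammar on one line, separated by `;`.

S → b | c b a | a Q | c a a | P a; T → b | c a a | P a; R → a b | a T a; P → b b | a | b P R; Q → a b | a T a | c

Unit pairs: Q ⇒* {R}; S ⇒* {T}.
For each unit pair (A, B), copy every non-unit production of B to A, then drop all unit productions.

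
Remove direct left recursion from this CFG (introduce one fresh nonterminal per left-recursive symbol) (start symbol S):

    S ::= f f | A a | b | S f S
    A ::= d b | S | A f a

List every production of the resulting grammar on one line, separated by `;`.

S ::= f f S' | A a S' | b S'; A ::= d b A' | S A'; S' ::= f S S' | ε; A' ::= f a A' | ε

Directly left-recursive nonterminals: S, A.
For S: α = {f S}, β = {f f, A a, b}. Rewrite as S → β S' and S' → α S' | ε.
For A: α = {f a}, β = {d b, S}. Rewrite as A → β A' and A' → α A' | ε.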